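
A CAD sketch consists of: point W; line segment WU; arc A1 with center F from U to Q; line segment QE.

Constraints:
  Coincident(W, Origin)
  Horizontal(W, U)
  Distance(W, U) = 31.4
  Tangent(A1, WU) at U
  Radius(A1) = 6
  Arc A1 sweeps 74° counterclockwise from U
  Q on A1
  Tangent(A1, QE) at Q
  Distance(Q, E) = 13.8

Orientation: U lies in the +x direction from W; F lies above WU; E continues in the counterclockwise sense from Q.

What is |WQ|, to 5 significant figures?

37.421

W is at the origin; W and U share the same y with |WU| = 31.4 and U on the +x side, so U = (31.400, 0.0000). A1 meets WU tangentially, so FU is at right angles to WU, so F = U + (0, 6) = (31.400, 6.0000). On A1, U sits at bearing -90° from F; a 74° counterclockwise sweep puts Q at bearing -16°, so Q = F + 6.0·(cos -16°, sin -16°) = (37.168, 4.3462). Then |WQ| = |Q − W| = 37.421.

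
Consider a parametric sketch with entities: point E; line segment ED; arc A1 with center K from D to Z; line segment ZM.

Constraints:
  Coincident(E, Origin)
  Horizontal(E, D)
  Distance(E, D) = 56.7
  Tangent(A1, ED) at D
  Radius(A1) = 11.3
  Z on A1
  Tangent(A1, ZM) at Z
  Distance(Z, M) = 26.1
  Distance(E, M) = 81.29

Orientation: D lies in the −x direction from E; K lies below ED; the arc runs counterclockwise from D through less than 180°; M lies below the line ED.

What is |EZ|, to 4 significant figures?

68.23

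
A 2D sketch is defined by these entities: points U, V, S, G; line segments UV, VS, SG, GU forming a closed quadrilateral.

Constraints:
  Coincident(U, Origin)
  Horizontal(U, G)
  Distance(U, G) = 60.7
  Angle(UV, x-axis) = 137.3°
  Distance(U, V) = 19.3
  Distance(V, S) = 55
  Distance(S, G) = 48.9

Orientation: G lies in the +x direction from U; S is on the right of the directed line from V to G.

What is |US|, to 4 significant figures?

35.93

Checks: |VS| = 55.00 ✓; |SG| = 48.90 ✓.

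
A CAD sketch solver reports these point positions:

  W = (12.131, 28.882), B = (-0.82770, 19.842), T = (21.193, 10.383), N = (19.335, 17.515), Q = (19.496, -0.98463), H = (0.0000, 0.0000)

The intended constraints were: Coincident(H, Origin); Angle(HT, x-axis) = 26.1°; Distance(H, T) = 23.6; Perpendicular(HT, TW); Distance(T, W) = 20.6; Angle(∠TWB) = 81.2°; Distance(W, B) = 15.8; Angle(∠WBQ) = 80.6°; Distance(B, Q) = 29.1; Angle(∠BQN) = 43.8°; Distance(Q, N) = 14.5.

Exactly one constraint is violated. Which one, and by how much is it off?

Distance(Q, N) = 14.5 — off by 4.00.

H = (0.00, 0.00) ✓; HT at 26.10° ✓; |HT| = 23.60 ✓; ∠(HT, TW) = 90.00° ✓; |TW| = 20.60 ✓; ∠TWB = 81.20° ✓; |WB| = 15.80 ✓; ∠WBQ = 80.60° ✓; |BQ| = 29.10 ✓; ∠BQN = 43.80° ✓; |QN| = 18.50 ✗.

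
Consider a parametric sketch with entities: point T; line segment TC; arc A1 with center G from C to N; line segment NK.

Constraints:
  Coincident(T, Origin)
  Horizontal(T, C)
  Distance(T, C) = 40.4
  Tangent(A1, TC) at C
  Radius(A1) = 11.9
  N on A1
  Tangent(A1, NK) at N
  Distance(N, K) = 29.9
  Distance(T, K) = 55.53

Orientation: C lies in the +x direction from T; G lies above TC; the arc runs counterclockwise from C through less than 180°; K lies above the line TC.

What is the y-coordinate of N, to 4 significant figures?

18.26

T is at the origin; TC is horizontal with |TC| = 40.4 and C on the +x side, so C = (40.40, 0.000). The tangent condition forces GC to be normal to TC, so G = C + (0, 11.9) = (40.40, 11.90). Since GN ⟂ NK (tangency), |GK| = √(11.9² + 29.9²) = 32.18 regardless of where N sits on A1. So K lies on both circle(T, 55.53) and circle(G, 32.18); the above-TC intersection is K = (34.48, 43.53). N is the foot of the tangent from K: N = (50.46, 18.26).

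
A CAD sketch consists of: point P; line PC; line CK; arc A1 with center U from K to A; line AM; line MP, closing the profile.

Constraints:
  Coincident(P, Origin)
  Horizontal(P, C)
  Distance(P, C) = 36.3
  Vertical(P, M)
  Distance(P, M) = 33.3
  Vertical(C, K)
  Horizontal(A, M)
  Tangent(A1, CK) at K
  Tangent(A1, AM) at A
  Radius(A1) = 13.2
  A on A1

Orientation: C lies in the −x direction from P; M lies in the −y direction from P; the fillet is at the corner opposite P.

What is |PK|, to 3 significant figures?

41.5

The virtual corner opposite P is at (-36.3, -33.3). The tangent condition forces UK to be normal to CK and since A1 is tangent to AM there, UA ⟂ AM, with radius 13.2, so the center U sits 13.2 in from both sides at U = (-23.1, -20.1). That places the tangent points at K = (-36.3, -20.1) on CK and A = (-23.1, -33.3) on AM. Then |PK| = |K − P| = 41.5.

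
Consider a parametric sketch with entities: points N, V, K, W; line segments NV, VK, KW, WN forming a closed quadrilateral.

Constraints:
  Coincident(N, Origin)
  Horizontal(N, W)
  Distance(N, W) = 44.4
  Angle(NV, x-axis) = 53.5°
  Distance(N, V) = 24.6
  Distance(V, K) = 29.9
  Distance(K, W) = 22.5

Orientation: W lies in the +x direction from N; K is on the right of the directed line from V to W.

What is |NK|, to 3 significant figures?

25.2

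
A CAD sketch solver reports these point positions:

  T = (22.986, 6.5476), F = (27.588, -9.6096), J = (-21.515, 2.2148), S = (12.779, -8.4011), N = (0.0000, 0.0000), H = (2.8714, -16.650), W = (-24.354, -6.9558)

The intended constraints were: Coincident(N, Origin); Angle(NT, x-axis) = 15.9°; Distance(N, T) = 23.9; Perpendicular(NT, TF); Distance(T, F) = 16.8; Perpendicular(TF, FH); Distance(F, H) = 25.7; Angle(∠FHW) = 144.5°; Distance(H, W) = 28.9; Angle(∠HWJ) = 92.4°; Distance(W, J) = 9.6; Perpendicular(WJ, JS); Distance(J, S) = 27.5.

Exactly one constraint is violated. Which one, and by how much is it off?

Distance(J, S) = 27.5 — off by 8.40.

N = (0.00, 0.00) ✓; NT at 15.90° ✓; |NT| = 23.90 ✓; ∠(NT, TF) = 90.00° ✓; |TF| = 16.80 ✓; ∠(TF, FH) = 90.00° ✓; |FH| = 25.70 ✓; ∠FHW = 144.5° ✓; |HW| = 28.90 ✓; ∠HWJ = 92.40° ✓; |WJ| = 9.600 ✓; ∠(WJ, JS) = 90.00° ✓; |JS| = 35.90 ✗.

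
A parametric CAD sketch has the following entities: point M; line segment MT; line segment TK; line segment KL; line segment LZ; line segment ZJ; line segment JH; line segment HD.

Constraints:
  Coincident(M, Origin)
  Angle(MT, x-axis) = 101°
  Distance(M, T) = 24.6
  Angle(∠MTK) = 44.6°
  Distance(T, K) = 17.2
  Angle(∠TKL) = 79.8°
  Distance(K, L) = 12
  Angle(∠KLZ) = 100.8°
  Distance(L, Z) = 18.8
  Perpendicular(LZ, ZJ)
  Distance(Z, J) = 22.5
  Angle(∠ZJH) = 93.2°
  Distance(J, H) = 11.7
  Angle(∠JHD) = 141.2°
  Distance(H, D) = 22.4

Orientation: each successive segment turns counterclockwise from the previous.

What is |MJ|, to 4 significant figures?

35.10

∠KLZ = 100.8° gives LZ at 55.80° from the x-axis; with |LZ| = 18.8, Z = (7.368, 20.61). LZ is perpendicular to ZJ, so ZJ runs at 145.8°; with |ZJ| = 22.5, J = (-11.24, 33.25). Then |MJ| = |J − M| = 35.10.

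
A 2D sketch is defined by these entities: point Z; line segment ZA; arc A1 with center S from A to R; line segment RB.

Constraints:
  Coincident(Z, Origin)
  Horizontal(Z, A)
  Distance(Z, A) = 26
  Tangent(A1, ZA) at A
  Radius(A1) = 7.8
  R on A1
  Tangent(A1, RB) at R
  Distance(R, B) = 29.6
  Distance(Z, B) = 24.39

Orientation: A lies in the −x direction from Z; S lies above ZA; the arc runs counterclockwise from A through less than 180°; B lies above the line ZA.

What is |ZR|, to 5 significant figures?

20.401

Z is at the origin; ZA is horizontal with |ZA| = 26.0 and A on the −x side, so A = (-26.000, 0.0000). Tangency of A1 to ZA means the radius SA is perpendicular to ZA, so S = A + (0, 7.8) = (-26.000, 7.8000). Since SR ⟂ RB (tangency), |SB| = √(7.8² + 29.6²) = 30.610 regardless of where R sits on A1. So B lies on both circle(Z, 24.39) and circle(S, 30.610); the above-ZA intersection is B = (-0.27408, 24.388). R is the foot of the tangent from B: R = (-20.242, 2.5381).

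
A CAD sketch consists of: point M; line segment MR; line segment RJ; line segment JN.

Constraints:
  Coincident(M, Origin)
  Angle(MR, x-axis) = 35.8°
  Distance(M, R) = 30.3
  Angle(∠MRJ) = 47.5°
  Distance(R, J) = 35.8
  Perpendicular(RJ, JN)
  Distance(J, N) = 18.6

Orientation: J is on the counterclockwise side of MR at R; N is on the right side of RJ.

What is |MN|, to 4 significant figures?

43.72

∠MRJ = 47.5°, so RJ runs at 35.8° + (180° − 47.5°) = 168.3° from the x-axis; with |RJ| = 35.8, J = R + 35.8·(cos 168.3°, sin 168.3°) = (-10.48, 24.98). RJ is perpendicular to JN; with |JN| = 18.6 on the right of RJ, N = J + 18.6·(0.2028, 0.9792) = (-6.709, 43.20). Then |MN| = |N − M| = 43.72.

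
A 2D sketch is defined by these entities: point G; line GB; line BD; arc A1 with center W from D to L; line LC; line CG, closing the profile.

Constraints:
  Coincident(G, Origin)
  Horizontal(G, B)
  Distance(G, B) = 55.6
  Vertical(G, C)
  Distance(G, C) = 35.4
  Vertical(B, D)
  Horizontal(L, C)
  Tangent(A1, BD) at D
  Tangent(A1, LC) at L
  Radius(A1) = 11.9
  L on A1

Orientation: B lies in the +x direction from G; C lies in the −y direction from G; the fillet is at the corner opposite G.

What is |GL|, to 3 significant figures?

56.2

The virtual corner opposite G is at (55.6, -35.4). The tangent condition forces WD to be normal to BD and tangency of A1 to LC means the radius WL is perpendicular to LC, with radius 11.9, so the center W sits 11.9 in from both sides at W = (43.7, -23.5). That places the tangent points at D = (55.6, -23.5) on BD and L = (43.7, -35.4) on LC. Then |GL| = |L − G| = 56.2.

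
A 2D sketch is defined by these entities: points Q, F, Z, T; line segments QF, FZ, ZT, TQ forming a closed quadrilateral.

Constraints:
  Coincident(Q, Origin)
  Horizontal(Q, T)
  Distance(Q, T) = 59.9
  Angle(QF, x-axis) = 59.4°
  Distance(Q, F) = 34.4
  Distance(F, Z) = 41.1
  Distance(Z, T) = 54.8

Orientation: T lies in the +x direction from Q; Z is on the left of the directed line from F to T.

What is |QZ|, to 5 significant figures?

73.997

Checks: |FZ| = 41.10 ✓; |ZT| = 54.80 ✓.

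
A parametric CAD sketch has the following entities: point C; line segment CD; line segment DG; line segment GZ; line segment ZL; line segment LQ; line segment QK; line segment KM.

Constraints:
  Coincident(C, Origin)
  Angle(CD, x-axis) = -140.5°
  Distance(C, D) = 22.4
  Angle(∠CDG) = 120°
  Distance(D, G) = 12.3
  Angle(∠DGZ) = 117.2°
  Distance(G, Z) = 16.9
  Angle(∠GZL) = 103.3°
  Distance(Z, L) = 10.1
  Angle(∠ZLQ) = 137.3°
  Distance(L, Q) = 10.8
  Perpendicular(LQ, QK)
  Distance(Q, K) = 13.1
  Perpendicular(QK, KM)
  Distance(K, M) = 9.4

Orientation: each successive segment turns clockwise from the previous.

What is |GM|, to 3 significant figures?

8.49

C is at the origin; CD runs at -140.5° with length 22.4, so D = (-17.3, -14.2). ∠CDG = 120.0° gives DG at 160° from the x-axis; with |DG| = 12.3, G = (-28.8, -9.94). ∠DGZ = 117.2° gives GZ at 96.7° from the x-axis; with |GZ| = 16.9, Z = (-30.8, 6.84). ∠GZL = 103.3° gives ZL at 20.0° from the x-axis; with |ZL| = 10.1, L = (-21.3, 10.3). ∠ZLQ = 137.3° gives LQ at -22.7° from the x-axis; with |LQ| = 10.8, Q = (-11.3, 6.13). The perpendicularity gives QK at right angles to LQ, so QK runs at -113°; with |QK| = 13.1, K = (-16.4, -5.95). QK is perpendicular to KM, so KM runs at 157°; with |KM| = 9.4, M = (-25.1, -2.33). Then |GM| = |M − G| = 8.49.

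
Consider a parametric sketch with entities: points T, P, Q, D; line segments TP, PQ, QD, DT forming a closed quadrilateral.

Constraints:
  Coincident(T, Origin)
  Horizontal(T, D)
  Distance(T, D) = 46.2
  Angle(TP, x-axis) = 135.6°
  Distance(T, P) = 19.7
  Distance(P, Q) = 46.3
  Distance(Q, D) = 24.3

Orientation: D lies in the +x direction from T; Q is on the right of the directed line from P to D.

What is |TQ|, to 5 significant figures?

27.268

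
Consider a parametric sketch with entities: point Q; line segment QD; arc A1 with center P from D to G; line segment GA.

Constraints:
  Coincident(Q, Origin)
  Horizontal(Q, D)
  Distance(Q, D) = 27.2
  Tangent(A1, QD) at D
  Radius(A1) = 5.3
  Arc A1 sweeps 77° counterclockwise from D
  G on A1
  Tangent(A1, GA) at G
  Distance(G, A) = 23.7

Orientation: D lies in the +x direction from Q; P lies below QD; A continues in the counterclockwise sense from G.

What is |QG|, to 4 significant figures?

22.42

Q is at the origin; Q and D share the same y with |QD| = 27.2 and D on the +x side, so D = (27.20, 0.000). Since A1 is tangent to QD there, PD ⟂ QD, so P = D + (0, -5.3) = (27.20, -5.300). On A1, D sits at bearing 90° from P; a 77° counterclockwise sweep puts G at bearing 167°, so G = P + 5.3·(cos 167°, sin 167°) = (22.04, -4.108). Then |QG| = |G − Q| = 22.42.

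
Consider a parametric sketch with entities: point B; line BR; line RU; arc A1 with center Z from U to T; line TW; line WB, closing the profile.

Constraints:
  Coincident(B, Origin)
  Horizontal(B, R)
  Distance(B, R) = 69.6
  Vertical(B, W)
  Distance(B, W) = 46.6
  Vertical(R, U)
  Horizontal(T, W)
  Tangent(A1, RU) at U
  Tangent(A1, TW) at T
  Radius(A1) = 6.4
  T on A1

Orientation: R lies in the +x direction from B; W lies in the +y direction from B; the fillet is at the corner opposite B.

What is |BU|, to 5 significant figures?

80.375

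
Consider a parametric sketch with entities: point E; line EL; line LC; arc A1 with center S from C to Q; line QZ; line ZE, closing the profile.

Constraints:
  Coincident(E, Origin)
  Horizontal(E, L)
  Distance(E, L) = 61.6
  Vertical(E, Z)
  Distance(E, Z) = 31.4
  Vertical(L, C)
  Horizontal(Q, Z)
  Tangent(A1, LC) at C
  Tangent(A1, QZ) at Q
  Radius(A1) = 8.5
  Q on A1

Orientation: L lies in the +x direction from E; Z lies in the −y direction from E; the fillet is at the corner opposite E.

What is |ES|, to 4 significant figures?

57.83

E is at the origin; EL is horizontal with |EL| = 61.6 and L on the +x side, so L = (61.60, 0.000). EZ is vertical with |EZ| = 31.4 and Z on the −y side, so Z = (0.000, -31.40). The virtual corner opposite E is at (61.60, -31.40). Since A1 is tangent to LC there, SC ⟂ LC and the tangent condition forces SQ to be normal to QZ, with radius 8.5, so the center S sits 8.5 in from both sides at S = (53.10, -22.90). Then |ES| = |S − E| = 57.83.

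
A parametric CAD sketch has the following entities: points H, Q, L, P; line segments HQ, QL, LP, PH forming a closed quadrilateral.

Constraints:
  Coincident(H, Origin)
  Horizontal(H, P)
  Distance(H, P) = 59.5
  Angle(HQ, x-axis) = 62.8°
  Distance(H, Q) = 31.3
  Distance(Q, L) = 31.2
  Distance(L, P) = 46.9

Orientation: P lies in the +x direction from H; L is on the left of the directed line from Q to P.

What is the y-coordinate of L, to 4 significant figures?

43.28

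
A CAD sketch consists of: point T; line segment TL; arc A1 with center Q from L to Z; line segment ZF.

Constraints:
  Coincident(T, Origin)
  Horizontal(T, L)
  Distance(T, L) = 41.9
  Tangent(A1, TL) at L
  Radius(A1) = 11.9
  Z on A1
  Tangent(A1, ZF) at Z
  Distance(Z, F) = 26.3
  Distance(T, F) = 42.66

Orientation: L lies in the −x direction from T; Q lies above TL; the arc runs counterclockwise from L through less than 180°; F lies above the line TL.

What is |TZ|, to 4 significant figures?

31.68

T is at the origin; TL is horizontal with |TL| = 41.9 and L on the −x side, so L = (-41.90, 0.000). Since A1 is tangent to TL there, QL ⟂ TL, so Q = L + (0, 11.9) = (-41.90, 11.90). Since QZ ⟂ ZF (tangency), |QF| = √(11.9² + 26.3²) = 28.87 regardless of where Z sits on A1. So F lies on both circle(T, 42.66) and circle(Q, 28.87); the above-TL intersection is F = (-24.49, 34.93). Z is the foot of the tangent from F: Z = (-30.29, 9.276).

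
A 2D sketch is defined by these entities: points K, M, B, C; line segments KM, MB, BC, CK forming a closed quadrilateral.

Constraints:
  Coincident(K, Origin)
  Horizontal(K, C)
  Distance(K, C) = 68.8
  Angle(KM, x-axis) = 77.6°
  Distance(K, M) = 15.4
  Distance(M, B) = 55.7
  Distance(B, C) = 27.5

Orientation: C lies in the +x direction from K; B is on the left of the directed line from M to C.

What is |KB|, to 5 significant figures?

63.330

Checks: |MB| = 55.70 ✓; |BC| = 27.50 ✓.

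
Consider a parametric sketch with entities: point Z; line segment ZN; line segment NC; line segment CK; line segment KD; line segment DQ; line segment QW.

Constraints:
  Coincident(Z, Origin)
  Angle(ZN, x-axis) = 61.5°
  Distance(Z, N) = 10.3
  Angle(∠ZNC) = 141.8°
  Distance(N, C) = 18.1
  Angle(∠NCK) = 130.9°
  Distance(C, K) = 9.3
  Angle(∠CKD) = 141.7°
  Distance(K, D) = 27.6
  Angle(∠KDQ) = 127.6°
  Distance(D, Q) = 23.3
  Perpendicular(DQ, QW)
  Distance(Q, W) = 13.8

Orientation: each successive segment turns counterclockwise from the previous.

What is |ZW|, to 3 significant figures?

33.4

Z is at the origin; ZN runs at 61.5° with length 10.3, so N = (4.91, 9.05). ∠ZNC = 141.8° gives NC at 99.7° from the x-axis; with |NC| = 18.1, C = (1.87, 26.9). ∠NCK = 130.9° gives CK at 149° from the x-axis; with |CK| = 9.3, K = (-6.09, 31.7). ∠CKD = 141.7° gives KD at -173° from the x-axis; with |KD| = 27.6, D = (-33.5, 28.3). ∠KDQ = 127.6° gives DQ at -121° from the x-axis; with |DQ| = 23.3, Q = (-45.3, 8.22). DQ ⟂ QW, so QW runs at -30.5°; with |QW| = 13.8, W = (-33.4, 1.22). Then |ZW| = |W − Z| = 33.4.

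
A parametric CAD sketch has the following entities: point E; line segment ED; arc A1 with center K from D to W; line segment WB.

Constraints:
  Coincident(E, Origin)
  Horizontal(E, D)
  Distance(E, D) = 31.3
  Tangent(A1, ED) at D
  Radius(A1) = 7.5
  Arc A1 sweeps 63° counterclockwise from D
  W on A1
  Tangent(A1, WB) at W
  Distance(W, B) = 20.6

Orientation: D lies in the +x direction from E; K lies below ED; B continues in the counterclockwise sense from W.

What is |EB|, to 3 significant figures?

27.1

On A1, D sits at bearing 90° from K; a 63° counterclockwise sweep puts W at bearing 153°, so W = K + 7.5·(cos 153°, sin 153°) = (24.6, -4.10). Tangency of A1 to WB means the radius KW is perpendicular to WB, so WB runs along (−sin 153°, cos 153°); with |WB| = 20.6, B = (15.3, -22.4). Then |EB| = |B − E| = 27.1.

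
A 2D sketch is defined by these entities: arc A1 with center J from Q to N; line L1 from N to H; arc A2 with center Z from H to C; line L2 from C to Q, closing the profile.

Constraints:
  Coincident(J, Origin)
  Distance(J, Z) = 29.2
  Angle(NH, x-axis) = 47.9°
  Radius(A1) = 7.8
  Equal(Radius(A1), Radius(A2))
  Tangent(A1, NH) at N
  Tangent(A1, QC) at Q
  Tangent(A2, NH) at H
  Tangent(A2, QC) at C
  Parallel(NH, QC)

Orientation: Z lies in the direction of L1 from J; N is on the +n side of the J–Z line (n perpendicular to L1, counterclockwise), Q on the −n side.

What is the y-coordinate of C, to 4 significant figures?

16.44

Tangency of A1 to both parallel lines with radius 7.8 puts N and Q at J ± 7.8·n: N = (-5.787, 5.229), Q = (5.787, -5.229). Equal radii place H and C the same way about Z: H = Z + 7.8·n = (13.79, 26.90), C = Z − 7.8·n = (25.36, 16.44). So C.y = 16.44.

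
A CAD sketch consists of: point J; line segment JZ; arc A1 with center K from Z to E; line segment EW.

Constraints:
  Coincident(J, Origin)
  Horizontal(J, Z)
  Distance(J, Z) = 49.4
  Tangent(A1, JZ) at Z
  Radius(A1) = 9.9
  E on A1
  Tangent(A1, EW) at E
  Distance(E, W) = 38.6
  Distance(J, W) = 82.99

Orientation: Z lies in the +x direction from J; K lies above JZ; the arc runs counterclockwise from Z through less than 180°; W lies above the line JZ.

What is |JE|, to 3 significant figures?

59.2

J is at the origin; J and Z share the same y with |JZ| = 49.4 and Z on the +x side, so Z = (49.4, 0.00). A1 meets JZ tangentially, so KZ is at right angles to JZ, so K = Z + (0, 9.9) = (49.4, 9.90). Since KE ⟂ EW (tangency), |KW| = √(9.9² + 38.6²) = 39.8 regardless of where E sits on A1. So W lies on both circle(J, 82.99) and circle(K, 39.8); the above-JZ intersection is W = (70.6, 43.7). E is the foot of the tangent from W: E = (58.8, 6.89).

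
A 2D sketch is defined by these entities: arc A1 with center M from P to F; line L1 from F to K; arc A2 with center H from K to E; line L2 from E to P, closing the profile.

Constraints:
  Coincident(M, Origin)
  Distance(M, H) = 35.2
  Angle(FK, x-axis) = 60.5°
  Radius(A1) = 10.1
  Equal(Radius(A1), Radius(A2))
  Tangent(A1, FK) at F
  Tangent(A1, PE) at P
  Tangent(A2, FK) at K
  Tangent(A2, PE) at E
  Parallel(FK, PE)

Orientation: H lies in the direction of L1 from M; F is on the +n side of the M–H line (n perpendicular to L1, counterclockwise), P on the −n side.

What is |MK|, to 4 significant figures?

36.62

The slot axis is L1's direction at 60.5°, so u = (cos 60.5°, sin 60.5°) = (0.4924, 0.8704) and n = (−sin 60.5°, cos 60.5°) = (-0.8704, 0.4924). M is at the origin and H lies 35.2 along u from M, so H = 35.2·u = (17.33, 30.64). Tangency of A1 to both parallel lines with radius 10.1 puts F and P at M ± 10.1·n: F = (-8.791, 4.973), P = (8.791, -4.973). Equal radii place K and E the same way about H: K = H + 10.1·n = (8.543, 35.61), E = H − 10.1·n = (26.12, 25.66). Then |MK| = |K − M| = 36.62.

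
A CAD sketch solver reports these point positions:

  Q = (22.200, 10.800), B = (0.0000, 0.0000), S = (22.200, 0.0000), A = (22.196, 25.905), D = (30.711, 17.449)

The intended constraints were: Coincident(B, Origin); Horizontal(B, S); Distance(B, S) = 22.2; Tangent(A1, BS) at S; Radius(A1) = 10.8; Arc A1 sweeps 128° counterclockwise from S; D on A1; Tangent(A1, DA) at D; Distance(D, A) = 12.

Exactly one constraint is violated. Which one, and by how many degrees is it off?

Tangent(A1, DA) at D — off by 7.20°.

B = (0.00, 0.00) ✓; B.y = 0.00, S.y = 0.00 ✓; |BS| = 22.20 ✓; ∠(QS, SB) = 90.00° ✓; |QS| = 10.80 ✓; bearing(Q→D) − bearing(Q→S) = 128.0° ✓; |QD| = 10.80 ✓; ∠(QD, DA) = 82.80° ✗; |DA| = 12.00 ✓.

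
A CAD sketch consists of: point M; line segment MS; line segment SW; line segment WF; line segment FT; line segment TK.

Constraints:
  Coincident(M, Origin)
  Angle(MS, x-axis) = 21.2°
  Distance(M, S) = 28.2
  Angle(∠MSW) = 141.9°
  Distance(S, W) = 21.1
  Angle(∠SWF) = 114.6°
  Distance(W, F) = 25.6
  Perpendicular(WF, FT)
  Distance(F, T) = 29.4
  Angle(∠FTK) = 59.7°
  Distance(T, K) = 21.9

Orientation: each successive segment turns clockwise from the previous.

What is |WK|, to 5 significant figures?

19.533

M is at the origin; MS runs at 21.2° with length 28.2, so S = (26.292, 10.198). ∠MSW = 141.9° gives SW at -16.900° from the x-axis; with |SW| = 21.1, W = (46.480, 4.0640). ∠SWF = 114.6° gives WF at -82.300° from the x-axis; with |WF| = 25.6, F = (49.910, -21.305). WF ⟂ FT, so FT runs at -172.30°; with |FT| = 29.4, T = (20.775, -25.244). ∠FTK = 59.7° gives TK at 67.400° from the x-axis; with |TK| = 21.9, K = (29.192, -5.0261). Then |WK| = |K − W| = 19.533.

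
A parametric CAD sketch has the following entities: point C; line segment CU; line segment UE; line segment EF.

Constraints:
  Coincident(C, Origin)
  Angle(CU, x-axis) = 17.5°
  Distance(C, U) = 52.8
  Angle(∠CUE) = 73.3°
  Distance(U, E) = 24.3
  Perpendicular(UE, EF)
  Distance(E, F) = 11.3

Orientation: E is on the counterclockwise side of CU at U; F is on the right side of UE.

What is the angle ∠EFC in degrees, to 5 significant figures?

8.3916°

∠CUE = 73.3°, so UE runs at 17.5° + (180° − 73.3°) = 124.20° from the x-axis; with |UE| = 24.3, E = U + 24.3·(cos 124.20°, sin 124.20°) = (36.698, 35.975). The perpendicularity gives EF at right angles to UE; with |EF| = 11.3 on the right of UE, F = E + 11.3·(0.82708, 0.56208) = (46.044, 42.327). Then cos ∠EFC = FE·FC / (|FE||FC|), giving 8.3916°.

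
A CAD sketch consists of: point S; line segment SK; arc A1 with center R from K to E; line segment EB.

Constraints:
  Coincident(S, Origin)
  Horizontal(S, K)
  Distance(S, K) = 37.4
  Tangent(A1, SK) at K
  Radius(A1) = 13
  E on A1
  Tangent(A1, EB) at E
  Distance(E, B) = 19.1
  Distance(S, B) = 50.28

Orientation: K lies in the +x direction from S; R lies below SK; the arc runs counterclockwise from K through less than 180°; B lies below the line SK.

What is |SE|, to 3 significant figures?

32.3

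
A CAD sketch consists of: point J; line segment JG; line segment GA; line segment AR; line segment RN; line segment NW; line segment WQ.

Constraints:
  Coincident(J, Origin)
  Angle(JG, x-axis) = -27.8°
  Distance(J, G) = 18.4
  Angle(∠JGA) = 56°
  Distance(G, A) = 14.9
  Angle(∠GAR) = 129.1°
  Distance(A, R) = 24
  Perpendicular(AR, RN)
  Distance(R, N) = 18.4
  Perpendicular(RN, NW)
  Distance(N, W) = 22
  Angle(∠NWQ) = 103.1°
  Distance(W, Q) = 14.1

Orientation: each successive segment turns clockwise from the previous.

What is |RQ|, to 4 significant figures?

25.62

RN is perpendicular to NW, so NW runs at -22.70°; with |NW| = 22.0, W = (8.400, 2.124). ∠NWQ = 103.1° gives WQ at -99.60° from the x-axis; with |WQ| = 14.1, Q = (6.049, -11.78). Then |RQ| = |Q − R| = 25.62.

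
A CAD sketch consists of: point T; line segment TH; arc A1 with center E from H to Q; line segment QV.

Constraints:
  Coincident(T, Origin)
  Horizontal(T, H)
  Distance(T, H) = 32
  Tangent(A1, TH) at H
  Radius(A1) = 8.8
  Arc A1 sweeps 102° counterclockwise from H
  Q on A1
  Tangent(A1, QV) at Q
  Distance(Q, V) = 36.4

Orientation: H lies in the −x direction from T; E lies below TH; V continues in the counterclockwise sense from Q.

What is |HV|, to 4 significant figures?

46.25

On A1, H sits at bearing 90° from E; a 102° counterclockwise sweep puts Q at bearing 192°, so Q = E + 8.8·(cos 192°, sin 192°) = (-40.61, -10.63). Tangency of A1 to QV means the radius EQ is perpendicular to QV, so QV runs along (−sin 192°, cos 192°); with |QV| = 36.4, V = (-33.04, -46.23). Then |HV| = |V − H| = 46.25.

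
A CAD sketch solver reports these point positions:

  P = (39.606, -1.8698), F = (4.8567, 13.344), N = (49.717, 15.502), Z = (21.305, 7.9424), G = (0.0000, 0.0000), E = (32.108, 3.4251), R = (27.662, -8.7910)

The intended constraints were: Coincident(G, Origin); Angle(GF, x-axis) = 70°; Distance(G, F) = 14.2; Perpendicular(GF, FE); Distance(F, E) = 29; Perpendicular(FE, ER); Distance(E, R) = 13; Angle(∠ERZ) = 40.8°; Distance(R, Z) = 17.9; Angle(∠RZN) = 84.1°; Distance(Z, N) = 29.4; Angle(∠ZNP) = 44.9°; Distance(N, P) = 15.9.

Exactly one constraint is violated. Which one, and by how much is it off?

Distance(N, P) = 15.9 — off by 4.20.

G = (0.00, 0.00) ✓; GF at 70.00° ✓; |GF| = 14.20 ✓; ∠(GF, FE) = 90.00° ✓; |FE| = 29.00 ✓; ∠(FE, ER) = 90.00° ✓; |ER| = 13.00 ✓; ∠ERZ = 40.80° ✓; |RZ| = 17.90 ✓; ∠RZN = 84.10° ✓; |ZN| = 29.40 ✓; ∠ZNP = 44.90° ✓; |NP| = 20.10 ✗.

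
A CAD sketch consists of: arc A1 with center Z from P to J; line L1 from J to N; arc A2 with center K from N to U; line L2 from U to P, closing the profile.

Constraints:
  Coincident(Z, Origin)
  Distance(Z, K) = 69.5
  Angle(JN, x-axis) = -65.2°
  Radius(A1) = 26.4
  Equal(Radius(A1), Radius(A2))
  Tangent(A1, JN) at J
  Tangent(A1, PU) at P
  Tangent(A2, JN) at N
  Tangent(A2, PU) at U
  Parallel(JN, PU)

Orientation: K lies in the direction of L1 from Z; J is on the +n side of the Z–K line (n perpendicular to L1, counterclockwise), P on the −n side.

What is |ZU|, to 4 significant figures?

74.35

Tangency of A1 to both parallel lines with radius 26.4 puts J and P at Z ± 26.4·n: J = (23.97, 11.07), P = (-23.97, -11.07). Equal radii place N and U the same way about K: N = K + 26.4·n = (53.12, -52.02), U = K − 26.4·n = (5.187, -74.16). Then |ZU| = |U − Z| = 74.35.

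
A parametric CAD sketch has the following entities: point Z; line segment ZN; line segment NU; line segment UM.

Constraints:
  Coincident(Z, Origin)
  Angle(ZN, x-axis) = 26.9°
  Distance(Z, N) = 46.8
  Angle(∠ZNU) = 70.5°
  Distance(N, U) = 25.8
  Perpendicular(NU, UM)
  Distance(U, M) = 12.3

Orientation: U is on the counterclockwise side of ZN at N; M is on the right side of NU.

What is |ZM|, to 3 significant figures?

57.3

Z is at the origin; ZN runs at 26.9° with length 46.8, so N = 46.8·(cos 26.9°, sin 26.9°) = (41.7, 21.2). ∠ZNU = 70.5°, so NU runs at 26.9° + (180° − 70.5°) = 136° from the x-axis; with |NU| = 25.8, U = N + 25.8·(cos 136°, sin 136°) = (23.1, 39.0). NU is perpendicular to UM; with |UM| = 12.3 on the right of NU, M = U + 12.3·(0.690, 0.724) = (31.5, 47.9). Then |ZM| = |M − Z| = 57.3.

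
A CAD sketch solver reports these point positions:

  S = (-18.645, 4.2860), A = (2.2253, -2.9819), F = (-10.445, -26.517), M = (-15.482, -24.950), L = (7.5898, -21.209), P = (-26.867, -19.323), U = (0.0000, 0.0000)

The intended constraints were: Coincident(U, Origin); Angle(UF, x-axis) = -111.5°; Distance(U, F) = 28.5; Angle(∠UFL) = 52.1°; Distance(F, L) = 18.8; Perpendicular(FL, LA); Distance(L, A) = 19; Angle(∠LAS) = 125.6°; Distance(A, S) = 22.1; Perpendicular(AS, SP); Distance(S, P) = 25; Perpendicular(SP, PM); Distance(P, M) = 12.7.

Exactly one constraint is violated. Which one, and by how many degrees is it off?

Perpendicular(SP, PM) — off by 7.10°.

U = (0.00, 0.00) ✓; UF at -111.5° ✓; |UF| = 28.50 ✓; ∠UFL = 52.10° ✓; |FL| = 18.80 ✓; ∠(FL, LA) = 90.00° ✓; |LA| = 19.00 ✓; ∠LAS = 125.6° ✓; |AS| = 22.10 ✓; ∠(AS, SP) = 90.00° ✓; |SP| = 25.00 ✓; ∠(SP, PM) = 82.90° ✗; |PM| = 12.70 ✓.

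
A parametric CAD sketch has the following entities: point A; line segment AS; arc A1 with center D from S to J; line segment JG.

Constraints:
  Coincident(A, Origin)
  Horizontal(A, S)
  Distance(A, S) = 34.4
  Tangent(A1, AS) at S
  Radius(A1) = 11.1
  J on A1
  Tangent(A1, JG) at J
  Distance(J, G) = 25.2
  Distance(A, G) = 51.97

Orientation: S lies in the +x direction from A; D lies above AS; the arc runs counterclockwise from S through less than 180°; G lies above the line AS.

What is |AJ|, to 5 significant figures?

47.212

A is at the origin; AS is horizontal with |AS| = 34.4 and S on the +x side, so S = (34.400, 0.0000). Tangency of A1 to AS means the radius DS is perpendicular to AS, so D = S + (0, 11.1) = (34.400, 11.100). Since DJ ⟂ JG (tangency), |DG| = √(11.1² + 25.2²) = 27.536 regardless of where J sits on A1. So G lies on both circle(A, 51.97) and circle(D, 27.536); the above-AS intersection is G = (34.761, 38.634). J is the foot of the tangent from G: J = (44.616, 15.441).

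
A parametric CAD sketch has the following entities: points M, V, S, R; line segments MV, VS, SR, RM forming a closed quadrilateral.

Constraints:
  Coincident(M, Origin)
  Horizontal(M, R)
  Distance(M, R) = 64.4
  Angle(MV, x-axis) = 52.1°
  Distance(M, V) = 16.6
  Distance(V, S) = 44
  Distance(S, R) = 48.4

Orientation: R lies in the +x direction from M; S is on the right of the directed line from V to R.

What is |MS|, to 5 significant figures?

37.839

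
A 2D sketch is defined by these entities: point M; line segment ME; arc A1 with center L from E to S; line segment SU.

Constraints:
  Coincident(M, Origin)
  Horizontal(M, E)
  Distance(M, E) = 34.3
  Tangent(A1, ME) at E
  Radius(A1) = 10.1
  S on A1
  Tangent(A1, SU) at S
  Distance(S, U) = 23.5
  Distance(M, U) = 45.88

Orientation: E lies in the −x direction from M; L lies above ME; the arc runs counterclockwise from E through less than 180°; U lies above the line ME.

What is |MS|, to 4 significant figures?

27.33

M is at the origin; M and E share the same y with |ME| = 34.3 and E on the −x side, so E = (-34.30, 0.000). A1 meets ME tangentially, so LE is at right angles to ME, so L = E + (0, 10.1) = (-34.30, 10.10). Since LS ⟂ SU (tangency), |LU| = √(10.1² + 23.5²) = 25.58 regardless of where S sits on A1. So U lies on both circle(M, 45.88) and circle(L, 25.58); the above-ME intersection is U = (-29.42, 35.21). S is the foot of the tangent from U: S = (-24.43, 12.24).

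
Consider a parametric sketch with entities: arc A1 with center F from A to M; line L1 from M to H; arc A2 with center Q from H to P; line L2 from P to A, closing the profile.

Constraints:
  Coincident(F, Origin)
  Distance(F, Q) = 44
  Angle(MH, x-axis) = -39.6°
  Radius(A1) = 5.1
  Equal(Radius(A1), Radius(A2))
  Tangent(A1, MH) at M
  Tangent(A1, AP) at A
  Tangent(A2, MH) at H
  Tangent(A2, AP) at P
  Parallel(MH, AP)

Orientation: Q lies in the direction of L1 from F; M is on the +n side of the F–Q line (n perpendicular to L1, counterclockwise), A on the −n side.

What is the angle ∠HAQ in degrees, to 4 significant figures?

6.440°

Tangency of A1 to both parallel lines with radius 5.1 puts M and A at F ± 5.1·n: M = (3.251, 3.930), A = (-3.251, -3.930). Equal radii place H and P the same way about Q: H = Q + 5.1·n = (37.15, -24.12), P = Q − 5.1·n = (30.65, -31.98). Then cos ∠HAQ = AH·AQ / (|AH||AQ|), giving 6.440°.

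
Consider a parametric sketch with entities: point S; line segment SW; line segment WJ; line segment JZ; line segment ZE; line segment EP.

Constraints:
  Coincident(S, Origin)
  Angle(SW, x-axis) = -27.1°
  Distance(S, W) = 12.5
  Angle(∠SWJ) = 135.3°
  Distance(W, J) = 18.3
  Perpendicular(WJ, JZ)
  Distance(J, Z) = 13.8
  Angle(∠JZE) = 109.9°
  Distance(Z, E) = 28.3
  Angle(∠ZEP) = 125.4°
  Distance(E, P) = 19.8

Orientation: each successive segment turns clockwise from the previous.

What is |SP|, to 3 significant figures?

16.1

S is at the origin; SW runs at -27.1° with length 12.5, so W = (11.1, -5.69). ∠SWJ = 135.3° gives WJ at -71.8° from the x-axis; with |WJ| = 18.3, J = (16.8, -23.1). WJ ⟂ JZ, so JZ runs at -162°; with |JZ| = 13.8, Z = (3.73, -27.4). ∠JZE = 109.9° gives ZE at 128° from the x-axis; with |ZE| = 28.3, E = (-13.7, -5.12). ∠ZEP = 125.4° gives EP at 73.5° from the x-axis; with |EP| = 19.8, P = (-8.10, 13.9). Then |SP| = |P − S| = 16.1.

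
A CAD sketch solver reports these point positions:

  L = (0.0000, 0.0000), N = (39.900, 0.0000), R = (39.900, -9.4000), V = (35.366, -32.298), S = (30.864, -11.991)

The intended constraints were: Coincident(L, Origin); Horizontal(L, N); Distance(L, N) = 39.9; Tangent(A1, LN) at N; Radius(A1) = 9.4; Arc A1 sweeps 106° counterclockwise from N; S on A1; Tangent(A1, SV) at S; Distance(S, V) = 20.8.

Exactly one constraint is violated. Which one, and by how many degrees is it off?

Tangent(A1, SV) at S — off by 3.50°.

L = (0.00, 0.00) ✓; L.y = 0.00, N.y = 0.00 ✓; |LN| = 39.90 ✓; ∠(RN, NL) = 90.00° ✓; |RN| = 9.400 ✓; bearing(R→S) − bearing(R→N) = 106.0° ✓; |RS| = 9.400 ✓; ∠(RS, SV) = 93.50° ✗; |SV| = 20.80 ✓.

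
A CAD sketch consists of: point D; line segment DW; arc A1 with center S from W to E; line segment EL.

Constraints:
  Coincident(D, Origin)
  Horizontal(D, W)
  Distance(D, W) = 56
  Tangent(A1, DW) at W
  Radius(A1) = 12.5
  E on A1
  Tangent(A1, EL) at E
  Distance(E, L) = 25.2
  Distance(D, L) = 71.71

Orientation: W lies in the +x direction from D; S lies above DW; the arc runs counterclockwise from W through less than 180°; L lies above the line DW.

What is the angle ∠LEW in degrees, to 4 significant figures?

125.1°

D is at the origin; D and W share the same y with |DW| = 56.0 and W on the +x side, so W = (56.00, 0.000). Since A1 is tangent to DW there, SW ⟂ DW, so S = W + (0, 12.5) = (56.00, 12.50). Since SE ⟂ EL (tangency), |SL| = √(12.5² + 25.2²) = 28.13 regardless of where E sits on A1. So L lies on both circle(D, 71.71) and circle(S, 28.13); the above-DW intersection is L = (59.22, 40.45). E is the foot of the tangent from L: E = (67.76, 16.74).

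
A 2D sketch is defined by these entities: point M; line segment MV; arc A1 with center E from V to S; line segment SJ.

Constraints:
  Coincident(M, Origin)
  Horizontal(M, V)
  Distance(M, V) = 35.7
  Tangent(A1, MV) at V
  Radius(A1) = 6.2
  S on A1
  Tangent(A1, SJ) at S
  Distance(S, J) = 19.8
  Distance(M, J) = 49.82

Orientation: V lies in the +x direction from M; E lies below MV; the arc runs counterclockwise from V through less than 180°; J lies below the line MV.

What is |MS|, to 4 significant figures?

32.31

M is at the origin; MV is horizontal with |MV| = 35.7 and V on the +x side, so V = (35.70, 0.000). A1 meets MV tangentially, so EV is at right angles to MV, so E = V + (0, -6.2) = (35.70, -6.200). Since ES ⟂ SJ (tangency), |EJ| = √(6.2² + 19.8²) = 20.75 regardless of where S sits on A1. So J lies on both circle(M, 49.82) and circle(E, 20.75); the below-MV intersection is J = (42.65, -25.75). S is the foot of the tangent from J: S = (30.75, -9.928).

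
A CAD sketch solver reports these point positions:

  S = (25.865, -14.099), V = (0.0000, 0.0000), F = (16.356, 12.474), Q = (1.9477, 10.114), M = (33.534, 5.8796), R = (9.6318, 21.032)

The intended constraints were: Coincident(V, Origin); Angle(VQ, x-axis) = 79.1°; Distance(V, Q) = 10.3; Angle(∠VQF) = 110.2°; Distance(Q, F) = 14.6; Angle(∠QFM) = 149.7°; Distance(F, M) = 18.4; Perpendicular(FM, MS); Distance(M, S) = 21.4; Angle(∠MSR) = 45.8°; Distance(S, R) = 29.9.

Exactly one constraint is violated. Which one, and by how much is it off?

Distance(S, R) = 29.9 — off by 8.80.

V = (0.00, 0.00) ✓; VQ at 79.10° ✓; |VQ| = 10.30 ✓; ∠VQF = 110.2° ✓; |QF| = 14.60 ✓; ∠QFM = 149.7° ✓; |FM| = 18.40 ✓; ∠(FM, MS) = 90.00° ✓; |MS| = 21.40 ✓; ∠MSR = 45.80° ✓; |SR| = 38.70 ✗.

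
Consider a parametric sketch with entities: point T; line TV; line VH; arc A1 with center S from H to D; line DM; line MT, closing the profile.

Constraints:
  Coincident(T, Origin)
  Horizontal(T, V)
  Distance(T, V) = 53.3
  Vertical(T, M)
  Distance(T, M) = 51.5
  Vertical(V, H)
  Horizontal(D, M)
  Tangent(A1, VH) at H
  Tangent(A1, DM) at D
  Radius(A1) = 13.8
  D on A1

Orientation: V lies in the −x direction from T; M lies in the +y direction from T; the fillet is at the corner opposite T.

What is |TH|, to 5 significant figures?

65.285

The virtual corner opposite T is at (-53.300, 51.500). Tangency of A1 to VH means the radius SH is perpendicular to VH and A1 meets DM tangentially, so SD is at right angles to DM, with radius 13.8, so the center S sits 13.8 in from both sides at S = (-39.500, 37.700). That places the tangent points at H = (-53.300, 37.700) on VH and D = (-39.500, 51.500) on DM. Then |TH| = |H − T| = 65.285.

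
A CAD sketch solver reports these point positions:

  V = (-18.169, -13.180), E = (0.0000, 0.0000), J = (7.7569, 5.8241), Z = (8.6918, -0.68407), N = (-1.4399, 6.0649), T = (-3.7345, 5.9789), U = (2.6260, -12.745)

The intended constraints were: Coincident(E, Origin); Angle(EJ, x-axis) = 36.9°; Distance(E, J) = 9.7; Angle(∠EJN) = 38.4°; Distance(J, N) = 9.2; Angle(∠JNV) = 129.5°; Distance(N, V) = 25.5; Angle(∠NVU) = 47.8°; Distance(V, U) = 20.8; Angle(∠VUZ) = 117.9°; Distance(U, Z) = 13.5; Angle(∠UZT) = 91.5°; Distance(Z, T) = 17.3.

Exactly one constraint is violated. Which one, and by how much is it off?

Distance(Z, T) = 17.3 — off by 3.20.

E = (0.00, 0.00) ✓; EJ at 36.90° ✓; |EJ| = 9.700 ✓; ∠EJN = 38.40° ✓; |JN| = 9.200 ✓; ∠JNV = 129.5° ✓; |NV| = 25.50 ✓; ∠NVU = 47.80° ✓; |VU| = 20.80 ✓; ∠VUZ = 117.9° ✓; |UZ| = 13.50 ✓; ∠UZT = 91.50° ✓; |ZT| = 14.10 ✗.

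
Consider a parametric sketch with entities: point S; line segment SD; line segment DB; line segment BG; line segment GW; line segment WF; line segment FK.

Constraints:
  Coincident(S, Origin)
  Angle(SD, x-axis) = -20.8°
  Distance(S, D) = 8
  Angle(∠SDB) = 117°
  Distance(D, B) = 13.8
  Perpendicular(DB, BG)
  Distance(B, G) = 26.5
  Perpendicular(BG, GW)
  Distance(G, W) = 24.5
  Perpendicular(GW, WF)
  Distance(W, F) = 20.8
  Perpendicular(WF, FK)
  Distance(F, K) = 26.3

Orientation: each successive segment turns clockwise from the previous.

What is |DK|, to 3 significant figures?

16.6

S is at the origin; SD runs at -20.8° with length 8.0, so D = (7.48, -2.84). ∠SDB = 117.0° gives DB at -83.8° from the x-axis; with |DB| = 13.8, B = (8.97, -16.6). DB is perpendicular to BG, so BG runs at -174°; with |BG| = 26.5, G = (-17.4, -19.4). BG is perpendicular to GW, so GW runs at 96.2°; with |GW| = 24.5, W = (-20.0, 4.93). GW is perpendicular to WF, so WF runs at 6.20°; with |WF| = 20.8, F = (0.656, 7.18). WF is perpendicular to FK, so FK runs at -83.8°; with |FK| = 26.3, K = (3.50, -19.0). Then |DK| = |K − D| = 16.6.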